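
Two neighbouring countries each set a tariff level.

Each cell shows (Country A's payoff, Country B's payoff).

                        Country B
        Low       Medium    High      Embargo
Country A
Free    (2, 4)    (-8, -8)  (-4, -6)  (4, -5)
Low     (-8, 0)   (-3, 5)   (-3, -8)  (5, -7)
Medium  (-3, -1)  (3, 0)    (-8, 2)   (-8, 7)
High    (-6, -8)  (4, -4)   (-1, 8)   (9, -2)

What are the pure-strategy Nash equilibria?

The pure Nash equilibria are (Free, Low) and (High, High).

Mark each player's best response to every combination of opponents' strategies; a profile where every player is best-responding is a pure Nash equilibrium.
Country A against Low: payoffs 2, -8, -3, -6 → best response Free.
Country A against Medium: payoffs -8, -3, 3, 4 → best response High.
Country A against High: payoffs -4, -3, -8, -1 → best response High.
Country A against Embargo: payoffs 4, 5, -8, 9 → best response High.
Country B against Free: payoffs 4, -8, -6, -5 → best response Low.
Country B against Low: payoffs 0, 5, -8, -7 → best response Medium.
Country B against Medium: payoffs -1, 0, 2, 7 → best response Embargo.
Country B against High: payoffs -8, -4, 8, -2 → best response High.
Mutual best responses: (Free, Low); (High, High).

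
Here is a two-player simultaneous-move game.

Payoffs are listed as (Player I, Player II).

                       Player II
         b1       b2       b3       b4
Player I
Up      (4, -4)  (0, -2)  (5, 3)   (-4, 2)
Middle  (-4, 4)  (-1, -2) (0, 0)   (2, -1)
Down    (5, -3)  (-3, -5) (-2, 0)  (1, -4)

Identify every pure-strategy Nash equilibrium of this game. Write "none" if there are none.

For each player, find the best response to each opponent profile; mutual best responses are the pure NE.
Player I against b1: payoffs 4, -4, 5 → best response Down.
Player I against b2: payoffs 0, -1, -3 → best response Up.
Player I against b3: payoffs 5, 0, -2 → best response Up.
Player I against b4: payoffs -4, 2, 1 → best response Middle.
Player II against Up: payoffs -4, -2, 3, 2 → best response b3.
Player II against Middle: payoffs 4, -2, 0, -1 → best response b1.
Player II against Down: payoffs -3, -5, 0, -4 → best response b3.
Mutual best responses: (Up, b3).

The unique pure-strategy Nash equilibrium is (Up, b3).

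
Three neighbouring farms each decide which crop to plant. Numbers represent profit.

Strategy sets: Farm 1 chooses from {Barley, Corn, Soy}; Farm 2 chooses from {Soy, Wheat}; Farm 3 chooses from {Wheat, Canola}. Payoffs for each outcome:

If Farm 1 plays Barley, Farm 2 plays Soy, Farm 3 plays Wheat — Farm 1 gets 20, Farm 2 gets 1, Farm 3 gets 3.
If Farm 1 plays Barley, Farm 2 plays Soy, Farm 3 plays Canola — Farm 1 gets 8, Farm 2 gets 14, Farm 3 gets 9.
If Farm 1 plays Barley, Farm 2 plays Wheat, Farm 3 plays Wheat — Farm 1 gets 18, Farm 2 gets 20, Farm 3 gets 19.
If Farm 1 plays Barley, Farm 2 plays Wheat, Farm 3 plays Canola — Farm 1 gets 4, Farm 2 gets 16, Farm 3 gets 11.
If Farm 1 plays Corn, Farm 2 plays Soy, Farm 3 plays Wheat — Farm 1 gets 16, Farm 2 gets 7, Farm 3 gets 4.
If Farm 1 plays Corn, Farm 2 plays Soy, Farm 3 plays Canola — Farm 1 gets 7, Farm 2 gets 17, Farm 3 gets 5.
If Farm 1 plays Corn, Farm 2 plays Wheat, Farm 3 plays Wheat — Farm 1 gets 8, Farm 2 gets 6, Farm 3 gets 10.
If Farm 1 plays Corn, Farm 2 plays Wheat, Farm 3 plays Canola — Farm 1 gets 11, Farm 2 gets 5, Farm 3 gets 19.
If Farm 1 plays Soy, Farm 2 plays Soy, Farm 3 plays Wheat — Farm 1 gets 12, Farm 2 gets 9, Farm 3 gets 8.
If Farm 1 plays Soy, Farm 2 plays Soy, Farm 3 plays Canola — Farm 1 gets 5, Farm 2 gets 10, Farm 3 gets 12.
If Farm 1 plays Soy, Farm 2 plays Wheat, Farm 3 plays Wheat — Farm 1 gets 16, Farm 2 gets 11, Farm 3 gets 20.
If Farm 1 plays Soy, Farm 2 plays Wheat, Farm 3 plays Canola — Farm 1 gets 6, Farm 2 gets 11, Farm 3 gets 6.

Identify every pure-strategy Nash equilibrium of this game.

Mark each player's best response to every combination of opponents' strategies; a profile where every player is best-responding is a pure Nash equilibrium.
Farm 1 against (Soy, Wheat): payoffs 20, 16, 12 → best response Barley.
Farm 1 against (Soy, Canola): payoffs 8, 7, 5 → best response Barley.
Farm 1 against (Wheat, Wheat): payoffs 18, 8, 16 → best response Barley.
Farm 1 against (Wheat, Canola): payoffs 4, 11, 6 → best response Corn.
Farm 2 against (Barley, Wheat): payoffs 1, 20 → best response Wheat.
Farm 2 against (Barley, Canola): payoffs 14, 16 → best response Wheat.
Farm 2 against (Corn, Wheat): payoffs 7, 6 → best response Soy.
Farm 2 against (Corn, Canola): payoffs 17, 5 → best response Soy.
Farm 2 against (Soy, Wheat): payoffs 9, 11 → best response Wheat.
Farm 2 against (Soy, Canola): payoffs 10, 11 → best response Wheat.
Farm 3 against (Barley, Soy): payoffs 3, 9 → best response Canola.
Farm 3 against (Barley, Wheat): payoffs 19, 11 → best response Wheat.
Farm 3 against (Corn, Soy): payoffs 4, 5 → best response Canola.
Farm 3 against (Corn, Wheat): payoffs 10, 19 → best response Canola.
Farm 3 against (Soy, Soy): payoffs 8, 12 → best response Canola.
Farm 3 against (Soy, Wheat): payoffs 20, 6 → best response Wheat.
Mutual best responses: (Barley, Wheat, Wheat).

(Barley, Wheat, Wheat)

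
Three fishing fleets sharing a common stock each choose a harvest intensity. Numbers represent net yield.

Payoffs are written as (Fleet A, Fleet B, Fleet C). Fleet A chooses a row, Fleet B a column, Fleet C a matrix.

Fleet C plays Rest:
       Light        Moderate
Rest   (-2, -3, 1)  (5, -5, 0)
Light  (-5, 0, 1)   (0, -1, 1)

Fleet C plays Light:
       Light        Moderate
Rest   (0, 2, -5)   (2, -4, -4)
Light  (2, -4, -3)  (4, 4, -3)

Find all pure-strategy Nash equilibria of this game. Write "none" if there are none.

(Rest, Light, Rest)

For each strategy profile, look for a profitable unilateral deviation.
(Rest, Light, Rest): Fleet A gets -2, best alternative -5; Fleet B gets -3, best alternative -5; Fleet C gets 1, best alternative -5. No profitable deviation — NE.
(Rest, Light, Light): Fleet A can switch to Light (0 → 2). Not NE.
(Rest, Moderate, Rest): Fleet B can switch to Light (-5 → -3). Not NE.
(Rest, Moderate, Light): Fleet A can switch to Light (2 → 4). Not NE.
(Light, Light, Rest): Fleet A can switch to Rest (-5 → -2). Not NE.
(Light, Light, Light): Fleet B can switch to Moderate (-4 → 4). Not NE.
(Light, Moderate, Rest): Fleet A can switch to Rest (0 → 5). Not NE.
(Light, Moderate, Light): Fleet C can switch to Rest (-3 → 1). Not NE.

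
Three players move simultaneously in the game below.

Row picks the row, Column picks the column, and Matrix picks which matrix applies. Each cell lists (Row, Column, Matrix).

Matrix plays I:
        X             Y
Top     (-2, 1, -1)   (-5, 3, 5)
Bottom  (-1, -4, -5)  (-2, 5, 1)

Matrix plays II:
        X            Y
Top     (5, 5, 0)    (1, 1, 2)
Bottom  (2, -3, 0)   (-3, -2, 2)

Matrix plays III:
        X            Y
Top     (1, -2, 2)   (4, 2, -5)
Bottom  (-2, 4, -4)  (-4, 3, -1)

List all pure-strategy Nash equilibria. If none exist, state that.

none

For each player, find the best response to each opponent profile; mutual best responses are the pure NE.
Row against (X, I): payoffs -2, -1 → best response Bottom.
Row against (X, II): payoffs 5, 2 → best response Top.
Row against (X, III): payoffs 1, -2 → best response Top.
Row against (Y, I): payoffs -5, -2 → best response Bottom.
Row against (Y, II): payoffs 1, -3 → best response Top.
Row against (Y, III): payoffs 4, -4 → best response Top.
Column against (Top, I): payoffs 1, 3 → best response Y.
Column against (Top, II): payoffs 5, 1 → best response X.
Column against (Top, III): payoffs -2, 2 → best response Y.
Column against (Bottom, I): payoffs -4, 5 → best response Y.
Column against (Bottom, II): payoffs -3, -2 → best response Y.
Column against (Bottom, III): payoffs 4, 3 → best response X.
Matrix against (Top, X): payoffs -1, 0, 2 → best response III.
Matrix against (Top, Y): payoffs 5, 2, -5 → best response I.
Matrix against (Bottom, X): payoffs -5, 0, -4 → best response II.
Matrix against (Bottom, Y): payoffs 1, 2, -1 → best response II.
No profile is a mutual best response for all players.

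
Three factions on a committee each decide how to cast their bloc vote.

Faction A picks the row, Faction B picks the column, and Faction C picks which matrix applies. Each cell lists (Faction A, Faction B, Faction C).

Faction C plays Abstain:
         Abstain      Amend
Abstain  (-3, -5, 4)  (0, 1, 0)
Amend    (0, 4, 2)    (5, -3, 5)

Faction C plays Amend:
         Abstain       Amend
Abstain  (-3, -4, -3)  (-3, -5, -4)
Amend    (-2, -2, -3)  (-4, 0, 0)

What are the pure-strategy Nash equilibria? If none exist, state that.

(Amend, Abstain, Abstain)

Check each profile: it is a Nash equilibrium iff no player can strictly gain by switching unilaterally.
(Abstain, Abstain, Abstain): Faction A can switch to Amend (-3 → 0). Not NE.
(Abstain, Abstain, Amend): Faction A can switch to Amend (-3 → -2). Not NE.
(Abstain, Amend, Abstain): Faction A can switch to Amend (0 → 5). Not NE.
(Abstain, Amend, Amend): Faction B can switch to Abstain (-5 → -4). Not NE.
(Amend, Abstain, Abstain): Faction A gets 0, best alternative -3; Faction B gets 4, best alternative -3; Faction C gets 2, best alternative -3. No profitable deviation — NE.
(Amend, Abstain, Amend): Faction B can switch to Amend (-2 → 0). Not NE.
(Amend, Amend, Abstain): Faction B can switch to Abstain (-3 → 4). Not NE.
(Amend, Amend, Amend): Faction A can switch to Abstain (-4 → -3). Not NE.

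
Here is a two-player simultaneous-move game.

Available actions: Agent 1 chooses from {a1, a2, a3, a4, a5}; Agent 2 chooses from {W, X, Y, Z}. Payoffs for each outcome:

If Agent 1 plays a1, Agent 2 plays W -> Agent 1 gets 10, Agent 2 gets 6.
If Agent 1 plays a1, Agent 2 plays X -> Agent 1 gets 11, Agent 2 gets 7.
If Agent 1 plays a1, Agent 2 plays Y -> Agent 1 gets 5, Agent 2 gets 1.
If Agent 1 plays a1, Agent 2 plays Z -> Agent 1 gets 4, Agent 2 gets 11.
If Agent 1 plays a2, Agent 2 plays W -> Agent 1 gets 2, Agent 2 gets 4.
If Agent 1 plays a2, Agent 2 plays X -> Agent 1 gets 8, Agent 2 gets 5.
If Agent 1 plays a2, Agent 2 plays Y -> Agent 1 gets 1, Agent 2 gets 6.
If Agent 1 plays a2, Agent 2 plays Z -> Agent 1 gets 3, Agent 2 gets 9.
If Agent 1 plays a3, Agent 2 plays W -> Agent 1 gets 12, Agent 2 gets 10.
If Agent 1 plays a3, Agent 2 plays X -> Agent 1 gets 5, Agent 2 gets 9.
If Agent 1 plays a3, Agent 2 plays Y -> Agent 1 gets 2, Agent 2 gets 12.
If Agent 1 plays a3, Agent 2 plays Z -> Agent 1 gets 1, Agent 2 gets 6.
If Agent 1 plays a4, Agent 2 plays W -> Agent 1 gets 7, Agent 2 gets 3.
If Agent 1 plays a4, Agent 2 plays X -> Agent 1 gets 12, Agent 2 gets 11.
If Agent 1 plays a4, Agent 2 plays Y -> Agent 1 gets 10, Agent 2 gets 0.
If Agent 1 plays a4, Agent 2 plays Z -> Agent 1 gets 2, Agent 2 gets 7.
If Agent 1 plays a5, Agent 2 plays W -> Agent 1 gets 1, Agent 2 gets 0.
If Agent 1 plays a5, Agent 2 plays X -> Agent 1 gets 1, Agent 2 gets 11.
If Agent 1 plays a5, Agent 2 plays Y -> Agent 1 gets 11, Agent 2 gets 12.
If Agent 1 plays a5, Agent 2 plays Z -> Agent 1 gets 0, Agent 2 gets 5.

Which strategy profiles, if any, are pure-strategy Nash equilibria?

Agent 1 against W: payoffs 10, 2, 12, 7, 1 → best response a3.
Agent 1 against X: payoffs 11, 8, 5, 12, 1 → best response a4.
Agent 1 against Y: payoffs 5, 1, 2, 10, 11 → best response a5.
Agent 1 against Z: payoffs 4, 3, 1, 2, 0 → best response a1.
Agent 2 against a1: payoffs 6, 7, 1, 11 → best response Z.
Agent 2 against a2: payoffs 4, 5, 6, 9 → best response Z.
Agent 2 against a3: payoffs 10, 9, 12, 6 → best response Y.
Agent 2 against a4: payoffs 3, 11, 0, 7 → best response X.
Agent 2 against a5: payoffs 0, 11, 12, 5 → best response Y.
Mutual best responses: (a1, Z); (a4, X); (a5, Y).

(a1, Z), (a4, X), (a5, Y)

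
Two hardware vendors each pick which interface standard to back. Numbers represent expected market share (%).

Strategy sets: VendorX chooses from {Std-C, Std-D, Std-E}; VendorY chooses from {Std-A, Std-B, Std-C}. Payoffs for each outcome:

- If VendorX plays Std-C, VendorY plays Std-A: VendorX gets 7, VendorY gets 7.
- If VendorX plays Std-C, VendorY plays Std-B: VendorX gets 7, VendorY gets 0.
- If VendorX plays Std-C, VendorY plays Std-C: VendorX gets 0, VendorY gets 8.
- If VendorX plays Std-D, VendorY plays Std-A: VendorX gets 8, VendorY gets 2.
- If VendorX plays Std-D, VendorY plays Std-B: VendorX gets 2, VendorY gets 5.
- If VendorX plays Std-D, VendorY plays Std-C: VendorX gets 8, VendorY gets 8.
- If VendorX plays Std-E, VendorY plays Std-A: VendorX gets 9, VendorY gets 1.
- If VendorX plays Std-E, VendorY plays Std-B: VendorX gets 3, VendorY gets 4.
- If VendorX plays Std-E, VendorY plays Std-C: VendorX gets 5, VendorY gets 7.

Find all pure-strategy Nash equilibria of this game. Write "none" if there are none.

(Std-C, Std-A): VendorX can switch to Std-D (7 → 8). Not NE.
(Std-C, Std-B): VendorY can switch to Std-A (0 → 7). Not NE.
(Std-C, Std-C): VendorX can switch to Std-D (0 → 8). Not NE.
(Std-D, Std-A): VendorX can switch to Std-E (8 → 9). Not NE.
(Std-D, Std-B): VendorX can switch to Std-C (2 → 7). Not NE.
(Std-D, Std-C): VendorX gets 8, best alternative 5; VendorY gets 8, best alternative 5. No profitable deviation — NE.
(Std-E, Std-A): VendorY can switch to Std-B (1 → 4). Not NE.
(Std-E, Std-B): VendorX can switch to Std-C (3 → 7). Not NE.
(Std-E, Std-C): VendorX can switch to Std-D (5 → 8). Not NE.

(Std-D, Std-C)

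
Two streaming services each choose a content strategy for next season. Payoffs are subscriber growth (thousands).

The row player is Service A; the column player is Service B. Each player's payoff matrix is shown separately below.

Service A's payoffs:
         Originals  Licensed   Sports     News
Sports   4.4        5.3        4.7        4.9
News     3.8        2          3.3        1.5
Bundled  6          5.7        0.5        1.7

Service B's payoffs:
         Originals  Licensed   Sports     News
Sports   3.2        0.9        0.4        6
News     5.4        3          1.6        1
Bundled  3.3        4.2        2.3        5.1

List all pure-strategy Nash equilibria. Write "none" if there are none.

Service A against Originals: payoffs 4.4, 3.8, 6 → best response Bundled.
Service A against Licensed: payoffs 5.3, 2, 5.7 → best response Bundled.
Service A against Sports: payoffs 4.7, 3.3, 0.5 → best response Sports.
Service A against News: payoffs 4.9, 1.5, 1.7 → best response Sports.
Service B against Sports: payoffs 3.2, 0.9, 0.4, 6 → best response News.
Service B against News: payoffs 5.4, 3, 1.6, 1 → best response Originals.
Service B against Bundled: payoffs 3.3, 4.2, 2.3, 5.1 → best response News.
Mutual best responses: (Sports, News).

The unique pure-strategy Nash equilibrium is (Sports, News).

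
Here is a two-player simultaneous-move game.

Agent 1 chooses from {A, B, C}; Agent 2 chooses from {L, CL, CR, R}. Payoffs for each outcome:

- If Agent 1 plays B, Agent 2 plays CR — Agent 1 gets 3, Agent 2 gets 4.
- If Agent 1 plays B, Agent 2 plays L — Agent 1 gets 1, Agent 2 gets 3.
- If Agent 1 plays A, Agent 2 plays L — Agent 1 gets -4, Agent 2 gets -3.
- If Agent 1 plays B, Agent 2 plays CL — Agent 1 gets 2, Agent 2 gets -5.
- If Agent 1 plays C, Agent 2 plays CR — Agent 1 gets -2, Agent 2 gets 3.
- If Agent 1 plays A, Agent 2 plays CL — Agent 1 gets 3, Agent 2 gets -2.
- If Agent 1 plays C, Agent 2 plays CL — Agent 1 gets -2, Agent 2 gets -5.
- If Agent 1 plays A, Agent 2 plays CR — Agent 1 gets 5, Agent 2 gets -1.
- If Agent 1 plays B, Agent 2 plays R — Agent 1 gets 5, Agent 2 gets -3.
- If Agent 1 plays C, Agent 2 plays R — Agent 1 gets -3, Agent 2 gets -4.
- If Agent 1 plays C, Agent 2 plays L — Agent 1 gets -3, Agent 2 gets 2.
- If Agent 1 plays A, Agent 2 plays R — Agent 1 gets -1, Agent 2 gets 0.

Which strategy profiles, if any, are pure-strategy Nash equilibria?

Agent 1 against L: payoffs -4, 1, -3 → best response B.
Agent 1 against CL: payoffs 3, 2, -2 → best response A.
Agent 1 against CR: payoffs 5, 3, -2 → best response A.
Agent 1 against R: payoffs -1, 5, -3 → best response B.
Agent 2 against A: payoffs -3, -2, -1, 0 → best response R.
Agent 2 against B: payoffs 3, -5, 4, -3 → best response CR.
Agent 2 against C: payoffs 2, -5, 3, -4 → best response CR.
No profile is a mutual best response for all players.

No pure-strategy Nash equilibrium.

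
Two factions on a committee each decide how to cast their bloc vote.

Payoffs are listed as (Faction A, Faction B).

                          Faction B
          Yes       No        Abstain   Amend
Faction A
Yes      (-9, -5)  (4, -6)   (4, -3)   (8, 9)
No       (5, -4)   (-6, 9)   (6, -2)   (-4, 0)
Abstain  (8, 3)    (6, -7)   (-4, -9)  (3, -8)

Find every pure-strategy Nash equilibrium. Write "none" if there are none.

(Yes, Yes): Faction A can switch to No (-9 → 5). Not NE.
(Yes, No): Faction A can switch to Abstain (4 → 6). Not NE.
(Yes, Abstain): Faction A can switch to No (4 → 6). Not NE.
(Yes, Amend): Faction A gets 8, best alternative 3; Faction B gets 9, best alternative -3. No profitable deviation — NE.
(No, Yes): Faction A can switch to Abstain (5 → 8). Not NE.
(No, No): Faction A can switch to Yes (-6 → 4). Not NE.
(No, Abstain): Faction B can switch to No (-2 → 9). Not NE.
(No, Amend): Faction A can switch to Yes (-4 → 8). Not NE.
(Abstain, Yes): Faction A gets 8, best alternative 5; Faction B gets 3, best alternative -7. No profitable deviation — NE.
(Abstain, No): Faction B can switch to Yes (-7 → 3). Not NE.
(Abstain, Abstain): Faction A can switch to Yes (-4 → 4). Not NE.
(Abstain, Amend): Faction A can switch to Yes (3 → 8). Not NE.

Pure-strategy Nash equilibria: (Yes, Amend) and (Abstain, Yes)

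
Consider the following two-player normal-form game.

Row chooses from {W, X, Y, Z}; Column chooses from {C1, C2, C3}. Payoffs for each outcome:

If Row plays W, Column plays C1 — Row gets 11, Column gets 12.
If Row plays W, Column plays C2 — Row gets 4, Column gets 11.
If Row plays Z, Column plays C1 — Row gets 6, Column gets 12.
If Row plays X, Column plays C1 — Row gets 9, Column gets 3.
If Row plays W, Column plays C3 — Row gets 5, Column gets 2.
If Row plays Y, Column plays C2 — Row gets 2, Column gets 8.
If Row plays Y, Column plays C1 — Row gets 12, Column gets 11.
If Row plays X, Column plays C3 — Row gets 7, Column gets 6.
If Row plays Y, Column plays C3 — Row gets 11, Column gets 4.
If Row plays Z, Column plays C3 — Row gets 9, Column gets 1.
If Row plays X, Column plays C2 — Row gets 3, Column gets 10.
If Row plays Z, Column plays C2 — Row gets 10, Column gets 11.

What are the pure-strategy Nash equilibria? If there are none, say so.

(W, C1): Row can switch to Y (11 → 12). Not NE.
(W, C2): Row can switch to Z (4 → 10). Not NE.
(W, C3): Row can switch to X (5 → 7). Not NE.
(X, C1): Row can switch to W (9 → 11). Not NE.
(X, C2): Row can switch to W (3 → 4). Not NE.
(X, C3): Row can switch to Y (7 → 11). Not NE.
(Y, C1): Row gets 12, best alternative 11; Column gets 11, best alternative 8. No profitable deviation — NE.
(Y, C2): Row can switch to W (2 → 4). Not NE.
(Y, C3): Column can switch to C1 (4 → 11). Not NE.
(Z, C1): Row can switch to W (6 → 11). Not NE.
(Z, C2): Column can switch to C1 (11 → 12). Not NE.
(The remaining 1 profile has a profitable deviation by the same check.)

Pure NE: (Y, C1)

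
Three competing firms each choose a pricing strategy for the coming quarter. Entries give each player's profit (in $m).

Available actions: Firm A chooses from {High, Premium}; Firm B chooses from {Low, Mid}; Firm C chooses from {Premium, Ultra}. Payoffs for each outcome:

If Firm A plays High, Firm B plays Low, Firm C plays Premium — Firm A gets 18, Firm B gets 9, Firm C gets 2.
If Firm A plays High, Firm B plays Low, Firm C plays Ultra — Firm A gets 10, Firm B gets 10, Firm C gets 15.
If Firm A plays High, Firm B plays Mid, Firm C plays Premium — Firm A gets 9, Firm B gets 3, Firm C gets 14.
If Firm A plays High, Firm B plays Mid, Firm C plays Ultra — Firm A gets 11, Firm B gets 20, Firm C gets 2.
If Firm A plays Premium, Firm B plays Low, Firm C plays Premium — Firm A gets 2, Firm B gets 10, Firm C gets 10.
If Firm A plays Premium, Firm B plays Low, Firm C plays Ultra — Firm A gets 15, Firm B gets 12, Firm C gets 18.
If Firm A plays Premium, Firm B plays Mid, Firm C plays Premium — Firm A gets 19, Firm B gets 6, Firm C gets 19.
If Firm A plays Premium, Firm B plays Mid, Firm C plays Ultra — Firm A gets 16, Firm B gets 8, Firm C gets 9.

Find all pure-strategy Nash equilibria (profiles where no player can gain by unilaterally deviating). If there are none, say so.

Firm A against (Low, Premium): payoffs 18, 2 → best response High.
Firm A against (Low, Ultra): payoffs 10, 15 → best response Premium.
Firm A against (Mid, Premium): payoffs 9, 19 → best response Premium.
Firm A against (Mid, Ultra): payoffs 11, 16 → best response Premium.
Firm B against (High, Premium): payoffs 9, 3 → best response Low.
Firm B against (High, Ultra): payoffs 10, 20 → best response Mid.
Firm B against (Premium, Premium): payoffs 10, 6 → best response Low.
Firm B against (Premium, Ultra): payoffs 12, 8 → best response Low.
Firm C against (High, Low): payoffs 2, 15 → best response Ultra.
Firm C against (High, Mid): payoffs 14, 2 → best response Premium.
Firm C against (Premium, Low): payoffs 10, 18 → best response Ultra.
Firm C against (Premium, Mid): payoffs 19, 9 → best response Premium.
Mutual best responses: (Premium, Low, Ultra).

(Premium, Low, Ultra)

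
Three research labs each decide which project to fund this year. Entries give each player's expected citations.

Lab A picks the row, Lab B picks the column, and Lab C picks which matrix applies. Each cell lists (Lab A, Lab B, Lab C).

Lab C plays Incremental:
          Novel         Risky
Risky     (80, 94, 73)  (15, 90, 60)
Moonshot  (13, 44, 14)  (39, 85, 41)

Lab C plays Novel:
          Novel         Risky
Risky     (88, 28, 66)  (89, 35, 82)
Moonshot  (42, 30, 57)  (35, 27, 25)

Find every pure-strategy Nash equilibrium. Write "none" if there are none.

Pure-strategy Nash equilibria: (Risky, Novel, Incremental) and (Risky, Risky, Novel) and (Moonshot, Risky, Incremental)

For each strategy profile, look for a profitable unilateral deviation.
(Risky, Novel, Incremental): Lab A gets 80, best alternative 13; Lab B gets 94, best alternative 90; Lab C gets 73, best alternative 66. No profitable deviation — NE.
(Risky, Novel, Novel): Lab B can switch to Risky (28 → 35). Not NE.
(Risky, Risky, Incremental): Lab A can switch to Moonshot (15 → 39). Not NE.
(Risky, Risky, Novel): Lab A gets 89, best alternative 35; Lab B gets 35, best alternative 28; Lab C gets 82, best alternative 60. No profitable deviation — NE.
(Moonshot, Novel, Incremental): Lab A can switch to Risky (13 → 80). Not NE.
(Moonshot, Novel, Novel): Lab A can switch to Risky (42 → 88). Not NE.
(Moonshot, Risky, Incremental): Lab A gets 39, best alternative 15; Lab B gets 85, best alternative 44; Lab C gets 41, best alternative 25. No profitable deviation — NE.
(Moonshot, Risky, Novel): Lab A can switch to Risky (35 → 89). Not NE.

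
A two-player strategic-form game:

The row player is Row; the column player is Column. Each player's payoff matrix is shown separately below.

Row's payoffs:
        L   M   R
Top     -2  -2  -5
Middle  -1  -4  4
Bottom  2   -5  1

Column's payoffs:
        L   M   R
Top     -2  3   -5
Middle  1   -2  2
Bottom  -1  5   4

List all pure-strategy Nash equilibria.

For each strategy profile, look for a profitable unilateral deviation.
(Top, L): Row can switch to Middle (-2 → -1). Not NE.
(Top, M): Row gets -2, best alternative -4; Column gets 3, best alternative -2. No profitable deviation — NE.
(Top, R): Row can switch to Middle (-5 → 4). Not NE.
(Middle, L): Row can switch to Bottom (-1 → 2). Not NE.
(Middle, M): Row can switch to Top (-4 → -2). Not NE.
(Middle, R): Row gets 4, best alternative 1; Column gets 2, best alternative 1. No profitable deviation — NE.
(Bottom, L): Column can switch to M (-1 → 5). Not NE.
(Bottom, M): Row can switch to Top (-5 → -2). Not NE.
(The remaining 1 profile has a profitable deviation by the same check.)

(Top, M) and (Middle, R)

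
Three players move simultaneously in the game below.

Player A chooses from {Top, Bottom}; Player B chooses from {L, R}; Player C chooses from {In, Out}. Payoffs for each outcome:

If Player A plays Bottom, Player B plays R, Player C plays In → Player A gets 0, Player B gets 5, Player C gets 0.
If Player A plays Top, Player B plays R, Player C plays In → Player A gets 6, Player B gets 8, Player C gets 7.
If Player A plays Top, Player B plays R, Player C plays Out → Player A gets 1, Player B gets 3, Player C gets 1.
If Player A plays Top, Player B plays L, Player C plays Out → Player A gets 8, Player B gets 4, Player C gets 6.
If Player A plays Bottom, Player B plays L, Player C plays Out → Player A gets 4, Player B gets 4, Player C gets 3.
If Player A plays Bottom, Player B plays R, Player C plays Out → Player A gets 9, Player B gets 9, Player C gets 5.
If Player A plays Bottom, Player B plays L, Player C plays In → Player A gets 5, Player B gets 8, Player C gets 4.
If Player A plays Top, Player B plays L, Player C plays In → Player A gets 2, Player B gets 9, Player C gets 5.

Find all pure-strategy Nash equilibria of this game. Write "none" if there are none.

For each player, find the best response to each opponent profile; mutual best responses are the pure NE.
Player A against (L, In): payoffs 2, 5 → best response Bottom.
Player A against (L, Out): payoffs 8, 4 → best response Top.
Player A against (R, In): payoffs 6, 0 → best response Top.
Player A against (R, Out): payoffs 1, 9 → best response Bottom.
Player B against (Top, In): payoffs 9, 8 → best response L.
Player B against (Top, Out): payoffs 4, 3 → best response L.
Player B against (Bottom, In): payoffs 8, 5 → best response L.
Player B against (Bottom, Out): payoffs 4, 9 → best response R.
Player C against (Top, L): payoffs 5, 6 → best response Out.
Player C against (Top, R): payoffs 7, 1 → best response In.
Player C against (Bottom, L): payoffs 4, 3 → best response In.
Player C against (Bottom, R): payoffs 0, 5 → best response Out.
Mutual best responses: (Top, L, Out); (Bottom, L, In); (Bottom, R, Out).

Pure-strategy Nash equilibria: (Top, L, Out), (Bottom, L, In), (Bottom, R, Out)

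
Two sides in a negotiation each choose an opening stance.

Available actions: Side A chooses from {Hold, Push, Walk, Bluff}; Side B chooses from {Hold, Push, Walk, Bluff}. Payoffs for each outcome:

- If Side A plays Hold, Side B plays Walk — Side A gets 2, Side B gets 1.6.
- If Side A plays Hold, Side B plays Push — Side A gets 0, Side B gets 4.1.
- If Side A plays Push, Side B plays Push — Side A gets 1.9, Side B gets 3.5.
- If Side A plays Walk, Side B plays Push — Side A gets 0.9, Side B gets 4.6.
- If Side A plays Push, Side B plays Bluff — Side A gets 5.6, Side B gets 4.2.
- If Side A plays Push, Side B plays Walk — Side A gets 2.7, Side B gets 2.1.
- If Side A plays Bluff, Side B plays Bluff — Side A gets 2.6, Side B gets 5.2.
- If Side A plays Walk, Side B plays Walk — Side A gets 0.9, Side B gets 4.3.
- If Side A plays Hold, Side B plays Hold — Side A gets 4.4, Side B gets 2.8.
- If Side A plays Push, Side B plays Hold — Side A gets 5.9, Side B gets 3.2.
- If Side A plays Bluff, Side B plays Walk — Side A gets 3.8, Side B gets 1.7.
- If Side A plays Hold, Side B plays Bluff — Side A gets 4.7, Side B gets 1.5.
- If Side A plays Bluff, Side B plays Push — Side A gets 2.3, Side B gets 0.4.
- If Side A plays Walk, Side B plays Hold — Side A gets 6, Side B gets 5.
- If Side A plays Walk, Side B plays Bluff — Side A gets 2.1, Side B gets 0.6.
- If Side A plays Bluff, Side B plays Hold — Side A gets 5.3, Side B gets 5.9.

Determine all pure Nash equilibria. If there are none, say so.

Side A against Hold: payoffs 4.4, 5.9, 6, 5.3 → best response Walk.
Side A against Push: payoffs 0, 1.9, 0.9, 2.3 → best response Bluff.
Side A against Walk: payoffs 2, 2.7, 0.9, 3.8 → best response Bluff.
Side A against Bluff: payoffs 4.7, 5.6, 2.1, 2.6 → best response Push.
Side B against Hold: payoffs 2.8, 4.1, 1.6, 1.5 → best response Push.
Side B against Push: payoffs 3.2, 3.5, 2.1, 4.2 → best response Bluff.
Side B against Walk: payoffs 5, 4.6, 4.3, 0.6 → best response Hold.
Side B against Bluff: payoffs 5.9, 0.4, 1.7, 5.2 → best response Hold.
Mutual best responses: (Push, Bluff); (Walk, Hold).

Pure-strategy Nash equilibria: (Push, Bluff) and (Walk, Hold)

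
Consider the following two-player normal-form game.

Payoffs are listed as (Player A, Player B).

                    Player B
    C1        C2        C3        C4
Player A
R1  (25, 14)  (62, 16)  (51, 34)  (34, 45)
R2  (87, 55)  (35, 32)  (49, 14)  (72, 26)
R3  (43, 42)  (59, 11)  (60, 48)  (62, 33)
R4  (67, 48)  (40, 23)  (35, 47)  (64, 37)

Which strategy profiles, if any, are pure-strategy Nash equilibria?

Pure-strategy Nash equilibria: (R2, C1) and (R3, C3)

Check each profile: it is a Nash equilibrium iff no player can strictly gain by switching unilaterally.
(R1, C1): Player A can switch to R2 (25 → 87). Not NE.
(R1, C2): Player B can switch to C3 (16 → 34). Not NE.
(R1, C3): Player A can switch to R3 (51 → 60). Not NE.
(R1, C4): Player A can switch to R2 (34 → 72). Not NE.
(R2, C1): Player A gets 87, best alternative 67; Player B gets 55, best alternative 32. No profitable deviation — NE.
(R2, C2): Player A can switch to R1 (35 → 62). Not NE.
(R2, C3): Player A can switch to R1 (49 → 51). Not NE.
(R2, C4): Player B can switch to C1 (26 → 55). Not NE.
(R3, C1): Player A can switch to R2 (43 → 87). Not NE.
(R3, C2): Player A can switch to R1 (59 → 62). Not NE.
(R3, C3): Player A gets 60, best alternative 51; Player B gets 48, best alternative 42. No profitable deviation — NE.
(R3, C4): Player A can switch to R2 (62 → 72). Not NE.
(The remaining 4 profiles each have a profitable deviation by the same check.)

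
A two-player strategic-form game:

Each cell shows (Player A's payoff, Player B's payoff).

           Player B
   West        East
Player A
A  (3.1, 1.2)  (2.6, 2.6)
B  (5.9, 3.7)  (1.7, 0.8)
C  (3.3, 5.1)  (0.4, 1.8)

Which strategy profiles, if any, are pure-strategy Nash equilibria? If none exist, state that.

The pure Nash equilibria are (A, East); (B, West).

For each strategy profile, look for a profitable unilateral deviation.
(A, West): Player A can switch to B (3.1 → 5.9). Not NE.
(A, East): Player A gets 2.6, best alternative 1.7; Player B gets 2.6, best alternative 1.2. No profitable deviation — NE.
(B, West): Player A gets 5.9, best alternative 3.3; Player B gets 3.7, best alternative 0.8. No profitable deviation — NE.
(B, East): Player A can switch to A (1.7 → 2.6). Not NE.
(C, West): Player A can switch to B (3.3 → 5.9). Not NE.
(C, East): Player A can switch to A (0.4 → 2.6). Not NE.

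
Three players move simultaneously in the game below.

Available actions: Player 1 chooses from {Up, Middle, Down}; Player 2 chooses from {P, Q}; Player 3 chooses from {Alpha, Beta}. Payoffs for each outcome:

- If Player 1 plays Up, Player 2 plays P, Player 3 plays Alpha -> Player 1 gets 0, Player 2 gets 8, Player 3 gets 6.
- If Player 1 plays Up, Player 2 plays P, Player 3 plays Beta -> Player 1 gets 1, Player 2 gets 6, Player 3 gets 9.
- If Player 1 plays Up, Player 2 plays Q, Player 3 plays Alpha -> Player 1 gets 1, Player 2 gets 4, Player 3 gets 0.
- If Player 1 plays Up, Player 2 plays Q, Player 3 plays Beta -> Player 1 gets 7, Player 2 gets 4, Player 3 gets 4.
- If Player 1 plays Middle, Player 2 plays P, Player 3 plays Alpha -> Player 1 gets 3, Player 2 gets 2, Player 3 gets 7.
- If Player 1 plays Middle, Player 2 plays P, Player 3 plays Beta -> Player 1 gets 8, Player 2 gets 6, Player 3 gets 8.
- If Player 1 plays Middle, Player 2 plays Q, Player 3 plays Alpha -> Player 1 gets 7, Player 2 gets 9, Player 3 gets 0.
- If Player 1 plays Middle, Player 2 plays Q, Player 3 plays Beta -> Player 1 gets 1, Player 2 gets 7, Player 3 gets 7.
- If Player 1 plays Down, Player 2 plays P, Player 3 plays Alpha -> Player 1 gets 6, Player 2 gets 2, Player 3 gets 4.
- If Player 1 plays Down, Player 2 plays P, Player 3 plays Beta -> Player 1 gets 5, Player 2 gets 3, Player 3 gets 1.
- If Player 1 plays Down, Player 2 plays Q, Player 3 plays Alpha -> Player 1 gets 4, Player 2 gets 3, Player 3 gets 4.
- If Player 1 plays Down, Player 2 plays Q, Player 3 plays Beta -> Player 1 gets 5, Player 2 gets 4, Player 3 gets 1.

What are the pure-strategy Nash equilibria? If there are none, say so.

(Up, P, Alpha): Player 1 can switch to Middle (0 → 3). Not NE.
(Up, P, Beta): Player 1 can switch to Middle (1 → 8). Not NE.
(Up, Q, Alpha): Player 1 can switch to Middle (1 → 7). Not NE.
(Up, Q, Beta): Player 2 can switch to P (4 → 6). Not NE.
(Middle, P, Alpha): Player 1 can switch to Down (3 → 6). Not NE.
(Middle, P, Beta): Player 2 can switch to Q (6 → 7). Not NE.
(Middle, Q, Alpha): Player 3 can switch to Beta (0 → 7). Not NE.
(Middle, Q, Beta): Player 1 can switch to Up (1 → 7). Not NE.
(The remaining 4 profiles each have a profitable deviation by the same check.)

This game has no pure Nash equilibrium.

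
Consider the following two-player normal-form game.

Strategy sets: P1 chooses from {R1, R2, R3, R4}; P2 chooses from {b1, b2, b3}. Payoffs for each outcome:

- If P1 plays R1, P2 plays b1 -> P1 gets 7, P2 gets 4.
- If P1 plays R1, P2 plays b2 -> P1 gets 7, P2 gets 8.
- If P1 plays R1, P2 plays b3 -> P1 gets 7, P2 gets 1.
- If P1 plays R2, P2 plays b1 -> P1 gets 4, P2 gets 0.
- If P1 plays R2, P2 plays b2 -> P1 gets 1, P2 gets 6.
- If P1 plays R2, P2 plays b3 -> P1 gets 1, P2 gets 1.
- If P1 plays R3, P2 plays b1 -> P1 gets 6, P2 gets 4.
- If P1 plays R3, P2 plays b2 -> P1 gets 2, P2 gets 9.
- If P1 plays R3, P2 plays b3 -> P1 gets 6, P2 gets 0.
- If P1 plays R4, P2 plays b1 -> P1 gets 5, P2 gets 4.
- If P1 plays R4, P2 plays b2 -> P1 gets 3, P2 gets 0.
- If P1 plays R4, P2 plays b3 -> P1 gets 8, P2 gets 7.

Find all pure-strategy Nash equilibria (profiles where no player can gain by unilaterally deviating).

The pure Nash equilibria are (R1, b2) and (R4, b3).

Mark each player's best response to every combination of opponents' strategies; a profile where every player is best-responding is a pure Nash equilibrium.
P1 against b1: payoffs 7, 4, 6, 5 → best response R1.
P1 against b2: payoffs 7, 1, 2, 3 → best response R1.
P1 against b3: payoffs 7, 1, 6, 8 → best response R4.
P2 against R1: payoffs 4, 8, 1 → best response b2.
P2 against R2: payoffs 0, 6, 1 → best response b2.
P2 against R3: payoffs 4, 9, 0 → best response b2.
P2 against R4: payoffs 4, 0, 7 → best response b3.
Mutual best responses: (R1, b2); (R4, b3).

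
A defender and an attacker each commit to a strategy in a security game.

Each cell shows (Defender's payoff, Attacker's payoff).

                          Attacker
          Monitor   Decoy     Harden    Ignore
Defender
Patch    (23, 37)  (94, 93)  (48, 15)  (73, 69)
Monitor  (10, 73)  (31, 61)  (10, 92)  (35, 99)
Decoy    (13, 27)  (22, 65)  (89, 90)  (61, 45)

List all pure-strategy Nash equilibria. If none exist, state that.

Pure-strategy Nash equilibria: (Patch, Decoy); (Decoy, Harden)

For each strategy profile, look for a profitable unilateral deviation.
(Patch, Monitor): Attacker can switch to Decoy (37 → 93). Not NE.
(Patch, Decoy): Defender gets 94, best alternative 31; Attacker gets 93, best alternative 69. No profitable deviation — NE.
(Patch, Harden): Defender can switch to Decoy (48 → 89). Not NE.
(Patch, Ignore): Attacker can switch to Decoy (69 → 93). Not NE.
(Monitor, Monitor): Defender can switch to Patch (10 → 23). Not NE.
(Monitor, Decoy): Defender can switch to Patch (31 → 94). Not NE.
(Monitor, Harden): Defender can switch to Patch (10 → 48). Not NE.
(Monitor, Ignore): Defender can switch to Patch (35 → 73). Not NE.
(Decoy, Monitor): Defender can switch to Patch (13 → 23). Not NE.
(Decoy, Decoy): Defender can switch to Patch (22 → 94). Not NE.
(Decoy, Harden): Defender gets 89, best alternative 48; Attacker gets 90, best alternative 65. No profitable deviation — NE.
(Decoy, Ignore): Defender can switch to Patch (61 → 73). Not NE.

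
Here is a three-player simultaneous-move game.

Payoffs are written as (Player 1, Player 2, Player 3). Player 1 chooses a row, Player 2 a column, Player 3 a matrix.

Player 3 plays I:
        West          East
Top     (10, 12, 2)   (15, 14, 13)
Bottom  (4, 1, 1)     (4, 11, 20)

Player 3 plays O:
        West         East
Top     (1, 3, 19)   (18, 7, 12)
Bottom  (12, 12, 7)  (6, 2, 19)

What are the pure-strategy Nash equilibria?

Check each profile: it is a Nash equilibrium iff no player can strictly gain by switching unilaterally.
(Top, West, I): Player 2 can switch to East (12 → 14). Not NE.
(Top, West, O): Player 1 can switch to Bottom (1 → 12). Not NE.
(Top, East, I): Player 1 gets 15, best alternative 4; Player 2 gets 14, best alternative 12; Player 3 gets 13, best alternative 12. No profitable deviation — NE.
(Top, East, O): Player 3 can switch to I (12 → 13). Not NE.
(Bottom, West, I): Player 1 can switch to Top (4 → 10). Not NE.
(Bottom, West, O): Player 1 gets 12, best alternative 1; Player 2 gets 12, best alternative 2; Player 3 gets 7, best alternative 1. No profitable deviation — NE.
(Bottom, East, I): Player 1 can switch to Top (4 → 15). Not NE.
(Bottom, East, O): Player 1 can switch to Top (6 → 18). Not NE.

(Top, East, I); (Bottom, West, O)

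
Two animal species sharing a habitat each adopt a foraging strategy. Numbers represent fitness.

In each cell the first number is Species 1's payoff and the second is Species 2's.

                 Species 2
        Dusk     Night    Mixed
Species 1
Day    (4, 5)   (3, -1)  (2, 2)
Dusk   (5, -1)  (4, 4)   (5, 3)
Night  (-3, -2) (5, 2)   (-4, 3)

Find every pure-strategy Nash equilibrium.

none

(Day, Dusk): Species 1 can switch to Dusk (4 → 5). Not NE.
(Day, Night): Species 1 can switch to Dusk (3 → 4). Not NE.
(Day, Mixed): Species 1 can switch to Dusk (2 → 5). Not NE.
(Dusk, Dusk): Species 2 can switch to Night (-1 → 4). Not NE.
(Dusk, Night): Species 1 can switch to Night (4 → 5). Not NE.
(Dusk, Mixed): Species 2 can switch to Night (3 → 4). Not NE.
(The remaining 3 profiles each have a profitable deviation by the same check.)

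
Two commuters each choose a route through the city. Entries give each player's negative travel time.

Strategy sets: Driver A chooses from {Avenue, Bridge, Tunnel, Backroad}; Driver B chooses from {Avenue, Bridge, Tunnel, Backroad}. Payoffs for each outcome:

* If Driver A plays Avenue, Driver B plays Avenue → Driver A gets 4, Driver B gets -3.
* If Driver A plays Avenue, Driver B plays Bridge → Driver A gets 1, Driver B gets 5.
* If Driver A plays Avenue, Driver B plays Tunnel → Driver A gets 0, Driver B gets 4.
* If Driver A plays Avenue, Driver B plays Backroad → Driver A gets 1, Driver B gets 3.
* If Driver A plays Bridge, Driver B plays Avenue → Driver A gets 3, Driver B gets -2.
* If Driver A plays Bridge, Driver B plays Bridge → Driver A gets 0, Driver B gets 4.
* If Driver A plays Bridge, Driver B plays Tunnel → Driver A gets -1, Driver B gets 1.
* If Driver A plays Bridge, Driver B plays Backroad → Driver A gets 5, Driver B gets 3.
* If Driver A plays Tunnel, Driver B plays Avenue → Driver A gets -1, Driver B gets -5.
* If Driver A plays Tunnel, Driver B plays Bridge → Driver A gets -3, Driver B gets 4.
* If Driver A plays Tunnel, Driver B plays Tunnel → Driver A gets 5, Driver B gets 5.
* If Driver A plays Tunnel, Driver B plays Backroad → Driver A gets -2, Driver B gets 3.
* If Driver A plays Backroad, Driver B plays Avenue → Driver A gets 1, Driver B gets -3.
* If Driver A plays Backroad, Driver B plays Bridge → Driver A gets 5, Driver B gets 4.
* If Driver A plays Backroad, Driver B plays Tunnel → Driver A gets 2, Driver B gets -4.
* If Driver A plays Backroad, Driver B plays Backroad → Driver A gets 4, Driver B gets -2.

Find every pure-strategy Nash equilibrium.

Pure-strategy Nash equilibria: (Tunnel, Tunnel); (Backroad, Bridge)

(Avenue, Avenue): Driver B can switch to Bridge (-3 → 5). Not NE.
(Avenue, Bridge): Driver A can switch to Backroad (1 → 5). Not NE.
(Avenue, Tunnel): Driver A can switch to Tunnel (0 → 5). Not NE.
(Avenue, Backroad): Driver A can switch to Bridge (1 → 5). Not NE.
(Bridge, Avenue): Driver A can switch to Avenue (3 → 4). Not NE.
(Bridge, Bridge): Driver A can switch to Avenue (0 → 1). Not NE.
(Bridge, Tunnel): Driver A can switch to Avenue (-1 → 0). Not NE.
(Bridge, Backroad): Driver B can switch to Bridge (3 → 4). Not NE.
(Tunnel, Avenue): Driver A can switch to Avenue (-1 → 4). Not NE.
(Tunnel, Bridge): Driver A can switch to Avenue (-3 → 1). Not NE.
(Tunnel, Tunnel): Driver A gets 5, best alternative 2; Driver B gets 5, best alternative 4. No profitable deviation — NE.
(Backroad, Bridge): Driver A gets 5, best alternative 1; Driver B gets 4, best alternative -2. No profitable deviation — NE.
(The remaining 4 profiles each have a profitable deviation by the same check.)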